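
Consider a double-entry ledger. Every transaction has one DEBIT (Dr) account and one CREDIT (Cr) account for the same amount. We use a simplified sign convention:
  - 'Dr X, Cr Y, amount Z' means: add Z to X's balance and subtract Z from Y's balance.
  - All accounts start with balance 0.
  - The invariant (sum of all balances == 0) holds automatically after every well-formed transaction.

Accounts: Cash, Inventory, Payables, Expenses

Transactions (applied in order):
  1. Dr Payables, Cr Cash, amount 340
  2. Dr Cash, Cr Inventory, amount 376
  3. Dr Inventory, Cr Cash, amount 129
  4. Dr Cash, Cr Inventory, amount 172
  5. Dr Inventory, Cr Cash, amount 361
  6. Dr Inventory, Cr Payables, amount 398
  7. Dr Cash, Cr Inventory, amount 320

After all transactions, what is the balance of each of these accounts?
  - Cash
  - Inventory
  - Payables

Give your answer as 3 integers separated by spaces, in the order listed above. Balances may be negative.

Answer: 38 20 -58

Derivation:
After txn 1 (Dr Payables, Cr Cash, amount 340): Cash=-340 Payables=340
After txn 2 (Dr Cash, Cr Inventory, amount 376): Cash=36 Inventory=-376 Payables=340
After txn 3 (Dr Inventory, Cr Cash, amount 129): Cash=-93 Inventory=-247 Payables=340
After txn 4 (Dr Cash, Cr Inventory, amount 172): Cash=79 Inventory=-419 Payables=340
After txn 5 (Dr Inventory, Cr Cash, amount 361): Cash=-282 Inventory=-58 Payables=340
After txn 6 (Dr Inventory, Cr Payables, amount 398): Cash=-282 Inventory=340 Payables=-58
After txn 7 (Dr Cash, Cr Inventory, amount 320): Cash=38 Inventory=20 Payables=-58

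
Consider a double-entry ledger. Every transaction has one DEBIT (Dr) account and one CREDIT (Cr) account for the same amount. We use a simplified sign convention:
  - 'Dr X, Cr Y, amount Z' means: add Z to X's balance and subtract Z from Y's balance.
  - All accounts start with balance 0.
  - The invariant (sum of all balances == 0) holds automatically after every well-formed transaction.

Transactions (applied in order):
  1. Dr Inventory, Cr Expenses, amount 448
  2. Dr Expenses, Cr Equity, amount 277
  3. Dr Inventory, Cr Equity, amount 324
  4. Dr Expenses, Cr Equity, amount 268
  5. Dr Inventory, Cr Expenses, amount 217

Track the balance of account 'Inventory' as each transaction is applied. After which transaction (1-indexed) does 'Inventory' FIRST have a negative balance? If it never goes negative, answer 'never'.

Answer: never

Derivation:
After txn 1: Inventory=448
After txn 2: Inventory=448
After txn 3: Inventory=772
After txn 4: Inventory=772
After txn 5: Inventory=989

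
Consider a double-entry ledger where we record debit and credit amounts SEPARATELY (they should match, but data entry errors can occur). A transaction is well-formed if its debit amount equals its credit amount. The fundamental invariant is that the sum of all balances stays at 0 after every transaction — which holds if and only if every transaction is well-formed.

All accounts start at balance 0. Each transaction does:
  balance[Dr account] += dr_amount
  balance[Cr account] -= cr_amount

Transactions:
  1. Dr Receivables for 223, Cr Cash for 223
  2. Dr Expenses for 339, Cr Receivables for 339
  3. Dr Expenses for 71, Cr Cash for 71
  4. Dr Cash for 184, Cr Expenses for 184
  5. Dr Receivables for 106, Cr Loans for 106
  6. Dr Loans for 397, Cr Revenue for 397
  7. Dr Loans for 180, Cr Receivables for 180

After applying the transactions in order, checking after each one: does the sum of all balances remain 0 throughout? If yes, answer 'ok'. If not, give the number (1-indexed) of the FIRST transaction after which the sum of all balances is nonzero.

After txn 1: dr=223 cr=223 sum_balances=0
After txn 2: dr=339 cr=339 sum_balances=0
After txn 3: dr=71 cr=71 sum_balances=0
After txn 4: dr=184 cr=184 sum_balances=0
After txn 5: dr=106 cr=106 sum_balances=0
After txn 6: dr=397 cr=397 sum_balances=0
After txn 7: dr=180 cr=180 sum_balances=0

Answer: ok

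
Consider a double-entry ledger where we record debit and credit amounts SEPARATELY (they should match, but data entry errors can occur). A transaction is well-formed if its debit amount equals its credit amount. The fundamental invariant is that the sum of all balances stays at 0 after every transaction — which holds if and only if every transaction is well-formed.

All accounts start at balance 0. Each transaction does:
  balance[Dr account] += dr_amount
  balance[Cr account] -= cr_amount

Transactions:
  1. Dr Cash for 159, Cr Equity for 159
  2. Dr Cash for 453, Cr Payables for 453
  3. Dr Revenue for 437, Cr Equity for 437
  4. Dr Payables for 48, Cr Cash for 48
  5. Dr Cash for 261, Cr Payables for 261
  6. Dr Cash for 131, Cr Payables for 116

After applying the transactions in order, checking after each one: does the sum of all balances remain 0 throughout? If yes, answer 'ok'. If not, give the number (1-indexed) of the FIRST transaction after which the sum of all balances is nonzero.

After txn 1: dr=159 cr=159 sum_balances=0
After txn 2: dr=453 cr=453 sum_balances=0
After txn 3: dr=437 cr=437 sum_balances=0
After txn 4: dr=48 cr=48 sum_balances=0
After txn 5: dr=261 cr=261 sum_balances=0
After txn 6: dr=131 cr=116 sum_balances=15

Answer: 6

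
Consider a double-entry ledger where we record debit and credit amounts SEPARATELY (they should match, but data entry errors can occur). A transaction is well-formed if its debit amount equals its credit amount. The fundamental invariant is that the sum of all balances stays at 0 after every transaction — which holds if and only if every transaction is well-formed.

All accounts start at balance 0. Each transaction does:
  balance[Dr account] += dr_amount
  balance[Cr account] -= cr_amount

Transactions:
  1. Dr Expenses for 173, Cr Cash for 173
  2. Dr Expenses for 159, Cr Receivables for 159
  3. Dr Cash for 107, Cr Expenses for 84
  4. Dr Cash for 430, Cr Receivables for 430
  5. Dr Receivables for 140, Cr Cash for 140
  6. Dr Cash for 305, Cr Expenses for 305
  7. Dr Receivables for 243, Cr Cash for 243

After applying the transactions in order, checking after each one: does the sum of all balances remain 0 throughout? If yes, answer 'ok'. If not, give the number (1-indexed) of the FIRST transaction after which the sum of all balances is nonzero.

Answer: 3

Derivation:
After txn 1: dr=173 cr=173 sum_balances=0
After txn 2: dr=159 cr=159 sum_balances=0
After txn 3: dr=107 cr=84 sum_balances=23
After txn 4: dr=430 cr=430 sum_balances=23
After txn 5: dr=140 cr=140 sum_balances=23
After txn 6: dr=305 cr=305 sum_balances=23
After txn 7: dr=243 cr=243 sum_balances=23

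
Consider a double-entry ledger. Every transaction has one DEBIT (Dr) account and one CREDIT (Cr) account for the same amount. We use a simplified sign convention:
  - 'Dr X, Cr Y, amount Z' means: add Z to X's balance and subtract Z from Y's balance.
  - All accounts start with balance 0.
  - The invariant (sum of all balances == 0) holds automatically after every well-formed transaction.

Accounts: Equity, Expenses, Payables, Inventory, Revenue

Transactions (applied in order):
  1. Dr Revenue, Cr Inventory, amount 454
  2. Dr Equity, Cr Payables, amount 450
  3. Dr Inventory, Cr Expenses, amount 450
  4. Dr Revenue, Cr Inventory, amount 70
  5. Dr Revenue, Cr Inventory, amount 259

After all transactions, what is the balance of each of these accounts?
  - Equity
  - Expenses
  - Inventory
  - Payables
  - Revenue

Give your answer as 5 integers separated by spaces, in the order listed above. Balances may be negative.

Answer: 450 -450 -333 -450 783

Derivation:
After txn 1 (Dr Revenue, Cr Inventory, amount 454): Inventory=-454 Revenue=454
After txn 2 (Dr Equity, Cr Payables, amount 450): Equity=450 Inventory=-454 Payables=-450 Revenue=454
After txn 3 (Dr Inventory, Cr Expenses, amount 450): Equity=450 Expenses=-450 Inventory=-4 Payables=-450 Revenue=454
After txn 4 (Dr Revenue, Cr Inventory, amount 70): Equity=450 Expenses=-450 Inventory=-74 Payables=-450 Revenue=524
After txn 5 (Dr Revenue, Cr Inventory, amount 259): Equity=450 Expenses=-450 Inventory=-333 Payables=-450 Revenue=783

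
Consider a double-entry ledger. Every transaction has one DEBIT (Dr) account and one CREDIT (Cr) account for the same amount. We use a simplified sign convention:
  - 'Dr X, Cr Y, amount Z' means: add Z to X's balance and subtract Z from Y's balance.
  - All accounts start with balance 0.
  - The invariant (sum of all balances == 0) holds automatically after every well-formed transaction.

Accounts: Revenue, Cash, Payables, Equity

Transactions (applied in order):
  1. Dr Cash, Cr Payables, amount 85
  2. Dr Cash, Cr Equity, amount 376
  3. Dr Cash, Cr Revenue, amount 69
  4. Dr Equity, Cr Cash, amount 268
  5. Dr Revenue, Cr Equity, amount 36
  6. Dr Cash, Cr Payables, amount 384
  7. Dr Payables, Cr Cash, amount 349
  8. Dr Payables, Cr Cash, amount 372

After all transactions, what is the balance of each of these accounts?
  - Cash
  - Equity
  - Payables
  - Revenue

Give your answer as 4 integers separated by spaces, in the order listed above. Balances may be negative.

Answer: -75 -144 252 -33

Derivation:
After txn 1 (Dr Cash, Cr Payables, amount 85): Cash=85 Payables=-85
After txn 2 (Dr Cash, Cr Equity, amount 376): Cash=461 Equity=-376 Payables=-85
After txn 3 (Dr Cash, Cr Revenue, amount 69): Cash=530 Equity=-376 Payables=-85 Revenue=-69
After txn 4 (Dr Equity, Cr Cash, amount 268): Cash=262 Equity=-108 Payables=-85 Revenue=-69
After txn 5 (Dr Revenue, Cr Equity, amount 36): Cash=262 Equity=-144 Payables=-85 Revenue=-33
After txn 6 (Dr Cash, Cr Payables, amount 384): Cash=646 Equity=-144 Payables=-469 Revenue=-33
After txn 7 (Dr Payables, Cr Cash, amount 349): Cash=297 Equity=-144 Payables=-120 Revenue=-33
After txn 8 (Dr Payables, Cr Cash, amount 372): Cash=-75 Equity=-144 Payables=252 Revenue=-33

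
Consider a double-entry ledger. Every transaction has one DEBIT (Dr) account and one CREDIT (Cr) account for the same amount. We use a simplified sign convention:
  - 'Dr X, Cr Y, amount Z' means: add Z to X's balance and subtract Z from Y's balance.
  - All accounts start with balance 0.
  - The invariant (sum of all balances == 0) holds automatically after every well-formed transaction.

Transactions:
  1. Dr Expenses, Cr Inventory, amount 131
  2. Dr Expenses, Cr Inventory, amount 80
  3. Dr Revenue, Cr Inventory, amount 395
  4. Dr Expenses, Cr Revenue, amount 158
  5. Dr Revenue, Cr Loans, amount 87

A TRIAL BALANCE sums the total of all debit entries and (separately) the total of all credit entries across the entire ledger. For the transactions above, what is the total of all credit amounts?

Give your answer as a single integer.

Answer: 851

Derivation:
Txn 1: credit+=131
Txn 2: credit+=80
Txn 3: credit+=395
Txn 4: credit+=158
Txn 5: credit+=87
Total credits = 851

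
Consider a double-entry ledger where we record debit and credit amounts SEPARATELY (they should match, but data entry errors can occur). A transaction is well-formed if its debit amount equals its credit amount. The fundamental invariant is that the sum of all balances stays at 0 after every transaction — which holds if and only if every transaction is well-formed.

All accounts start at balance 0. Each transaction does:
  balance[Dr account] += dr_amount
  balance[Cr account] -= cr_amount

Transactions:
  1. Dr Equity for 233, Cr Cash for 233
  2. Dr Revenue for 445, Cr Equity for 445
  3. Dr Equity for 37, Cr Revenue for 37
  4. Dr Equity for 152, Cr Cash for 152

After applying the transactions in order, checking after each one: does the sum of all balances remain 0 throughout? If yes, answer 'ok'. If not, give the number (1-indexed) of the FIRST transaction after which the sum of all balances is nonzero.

After txn 1: dr=233 cr=233 sum_balances=0
After txn 2: dr=445 cr=445 sum_balances=0
After txn 3: dr=37 cr=37 sum_balances=0
After txn 4: dr=152 cr=152 sum_balances=0

Answer: ok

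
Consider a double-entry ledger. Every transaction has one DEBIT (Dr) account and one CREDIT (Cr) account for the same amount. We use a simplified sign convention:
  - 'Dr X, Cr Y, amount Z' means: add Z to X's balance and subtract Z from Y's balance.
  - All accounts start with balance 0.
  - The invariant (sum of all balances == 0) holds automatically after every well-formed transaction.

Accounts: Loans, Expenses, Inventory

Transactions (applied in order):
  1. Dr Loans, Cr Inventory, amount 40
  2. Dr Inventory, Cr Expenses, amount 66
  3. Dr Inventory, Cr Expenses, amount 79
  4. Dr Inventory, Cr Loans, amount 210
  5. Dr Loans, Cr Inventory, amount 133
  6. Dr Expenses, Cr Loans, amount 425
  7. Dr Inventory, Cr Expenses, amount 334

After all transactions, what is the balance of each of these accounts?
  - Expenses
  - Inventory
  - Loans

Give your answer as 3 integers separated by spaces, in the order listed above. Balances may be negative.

After txn 1 (Dr Loans, Cr Inventory, amount 40): Inventory=-40 Loans=40
After txn 2 (Dr Inventory, Cr Expenses, amount 66): Expenses=-66 Inventory=26 Loans=40
After txn 3 (Dr Inventory, Cr Expenses, amount 79): Expenses=-145 Inventory=105 Loans=40
After txn 4 (Dr Inventory, Cr Loans, amount 210): Expenses=-145 Inventory=315 Loans=-170
After txn 5 (Dr Loans, Cr Inventory, amount 133): Expenses=-145 Inventory=182 Loans=-37
After txn 6 (Dr Expenses, Cr Loans, amount 425): Expenses=280 Inventory=182 Loans=-462
After txn 7 (Dr Inventory, Cr Expenses, amount 334): Expenses=-54 Inventory=516 Loans=-462

Answer: -54 516 -462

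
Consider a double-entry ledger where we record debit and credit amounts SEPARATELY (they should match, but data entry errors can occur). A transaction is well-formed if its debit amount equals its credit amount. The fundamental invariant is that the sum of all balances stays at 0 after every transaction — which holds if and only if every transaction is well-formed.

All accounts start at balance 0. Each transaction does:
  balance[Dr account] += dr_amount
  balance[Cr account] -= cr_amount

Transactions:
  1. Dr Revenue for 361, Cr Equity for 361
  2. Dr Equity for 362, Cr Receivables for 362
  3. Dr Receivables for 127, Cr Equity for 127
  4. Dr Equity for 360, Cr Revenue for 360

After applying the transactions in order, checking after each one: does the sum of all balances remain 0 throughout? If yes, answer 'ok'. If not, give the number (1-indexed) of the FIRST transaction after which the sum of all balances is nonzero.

Answer: ok

Derivation:
After txn 1: dr=361 cr=361 sum_balances=0
After txn 2: dr=362 cr=362 sum_balances=0
After txn 3: dr=127 cr=127 sum_balances=0
After txn 4: dr=360 cr=360 sum_balances=0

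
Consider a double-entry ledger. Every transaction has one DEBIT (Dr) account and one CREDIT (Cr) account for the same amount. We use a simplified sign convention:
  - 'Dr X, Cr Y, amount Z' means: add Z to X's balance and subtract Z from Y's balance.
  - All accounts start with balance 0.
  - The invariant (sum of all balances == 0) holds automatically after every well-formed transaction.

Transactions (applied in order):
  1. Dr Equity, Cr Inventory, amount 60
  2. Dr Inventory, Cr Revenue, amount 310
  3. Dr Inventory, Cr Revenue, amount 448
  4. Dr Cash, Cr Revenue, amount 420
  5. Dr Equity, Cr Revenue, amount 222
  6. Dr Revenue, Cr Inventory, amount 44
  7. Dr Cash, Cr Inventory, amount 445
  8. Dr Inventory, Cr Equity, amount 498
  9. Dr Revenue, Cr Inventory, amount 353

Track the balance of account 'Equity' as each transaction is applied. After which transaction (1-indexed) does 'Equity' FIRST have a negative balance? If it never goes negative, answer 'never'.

After txn 1: Equity=60
After txn 2: Equity=60
After txn 3: Equity=60
After txn 4: Equity=60
After txn 5: Equity=282
After txn 6: Equity=282
After txn 7: Equity=282
After txn 8: Equity=-216

Answer: 8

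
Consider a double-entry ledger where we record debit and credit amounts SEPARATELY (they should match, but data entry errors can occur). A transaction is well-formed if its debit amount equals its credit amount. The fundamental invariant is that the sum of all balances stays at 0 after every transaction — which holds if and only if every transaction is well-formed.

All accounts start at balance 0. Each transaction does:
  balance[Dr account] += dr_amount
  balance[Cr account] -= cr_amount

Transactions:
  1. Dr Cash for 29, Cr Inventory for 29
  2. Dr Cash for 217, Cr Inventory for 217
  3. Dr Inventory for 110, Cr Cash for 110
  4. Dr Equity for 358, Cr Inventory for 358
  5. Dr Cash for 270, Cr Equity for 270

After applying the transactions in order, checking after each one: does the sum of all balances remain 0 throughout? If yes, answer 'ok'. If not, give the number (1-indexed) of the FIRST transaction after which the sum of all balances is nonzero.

After txn 1: dr=29 cr=29 sum_balances=0
After txn 2: dr=217 cr=217 sum_balances=0
After txn 3: dr=110 cr=110 sum_balances=0
After txn 4: dr=358 cr=358 sum_balances=0
After txn 5: dr=270 cr=270 sum_balances=0

Answer: ok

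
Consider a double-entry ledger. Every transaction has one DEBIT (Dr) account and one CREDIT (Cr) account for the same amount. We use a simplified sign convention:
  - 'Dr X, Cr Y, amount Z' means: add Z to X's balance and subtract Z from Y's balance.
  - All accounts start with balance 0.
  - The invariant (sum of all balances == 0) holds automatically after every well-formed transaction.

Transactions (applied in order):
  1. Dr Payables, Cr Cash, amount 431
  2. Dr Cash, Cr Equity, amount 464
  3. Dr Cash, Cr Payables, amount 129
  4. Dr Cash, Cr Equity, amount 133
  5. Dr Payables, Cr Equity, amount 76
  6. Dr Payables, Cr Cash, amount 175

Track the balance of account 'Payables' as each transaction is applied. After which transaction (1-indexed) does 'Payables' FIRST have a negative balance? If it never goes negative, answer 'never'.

Answer: never

Derivation:
After txn 1: Payables=431
After txn 2: Payables=431
After txn 3: Payables=302
After txn 4: Payables=302
After txn 5: Payables=378
After txn 6: Payables=553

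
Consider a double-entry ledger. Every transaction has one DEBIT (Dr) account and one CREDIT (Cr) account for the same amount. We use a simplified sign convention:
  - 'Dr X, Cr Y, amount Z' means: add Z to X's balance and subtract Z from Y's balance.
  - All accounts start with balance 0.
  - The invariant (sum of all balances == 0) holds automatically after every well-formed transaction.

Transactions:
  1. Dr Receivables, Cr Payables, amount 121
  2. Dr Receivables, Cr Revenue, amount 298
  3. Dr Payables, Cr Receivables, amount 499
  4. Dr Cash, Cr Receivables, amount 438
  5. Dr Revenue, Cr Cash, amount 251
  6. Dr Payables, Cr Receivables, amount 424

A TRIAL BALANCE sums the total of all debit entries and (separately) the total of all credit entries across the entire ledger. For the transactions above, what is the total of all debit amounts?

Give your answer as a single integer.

Txn 1: debit+=121
Txn 2: debit+=298
Txn 3: debit+=499
Txn 4: debit+=438
Txn 5: debit+=251
Txn 6: debit+=424
Total debits = 2031

Answer: 2031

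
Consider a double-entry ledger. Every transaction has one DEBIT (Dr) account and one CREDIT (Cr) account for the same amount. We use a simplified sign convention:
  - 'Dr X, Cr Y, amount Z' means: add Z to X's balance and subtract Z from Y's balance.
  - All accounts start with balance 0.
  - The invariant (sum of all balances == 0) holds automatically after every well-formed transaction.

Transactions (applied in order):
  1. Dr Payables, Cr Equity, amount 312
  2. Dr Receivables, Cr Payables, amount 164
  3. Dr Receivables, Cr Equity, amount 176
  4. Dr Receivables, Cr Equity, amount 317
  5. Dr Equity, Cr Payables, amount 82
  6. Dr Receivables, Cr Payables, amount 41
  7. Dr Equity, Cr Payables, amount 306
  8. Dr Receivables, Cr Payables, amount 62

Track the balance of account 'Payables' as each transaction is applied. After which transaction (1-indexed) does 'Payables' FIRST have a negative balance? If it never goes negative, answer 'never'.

Answer: 7

Derivation:
After txn 1: Payables=312
After txn 2: Payables=148
After txn 3: Payables=148
After txn 4: Payables=148
After txn 5: Payables=66
After txn 6: Payables=25
After txn 7: Payables=-281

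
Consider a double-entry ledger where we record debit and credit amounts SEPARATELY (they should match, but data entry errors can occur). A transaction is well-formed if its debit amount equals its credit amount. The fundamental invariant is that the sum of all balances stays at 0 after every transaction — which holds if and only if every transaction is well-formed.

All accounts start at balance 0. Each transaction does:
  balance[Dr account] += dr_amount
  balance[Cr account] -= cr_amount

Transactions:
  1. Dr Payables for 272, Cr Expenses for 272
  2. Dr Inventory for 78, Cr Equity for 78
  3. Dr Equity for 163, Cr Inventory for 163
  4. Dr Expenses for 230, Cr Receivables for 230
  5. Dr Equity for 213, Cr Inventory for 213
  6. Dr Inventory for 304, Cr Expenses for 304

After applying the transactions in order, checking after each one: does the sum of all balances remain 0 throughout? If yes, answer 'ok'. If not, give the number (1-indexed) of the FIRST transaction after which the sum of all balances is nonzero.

Answer: ok

Derivation:
After txn 1: dr=272 cr=272 sum_balances=0
After txn 2: dr=78 cr=78 sum_balances=0
After txn 3: dr=163 cr=163 sum_balances=0
After txn 4: dr=230 cr=230 sum_balances=0
After txn 5: dr=213 cr=213 sum_balances=0
After txn 6: dr=304 cr=304 sum_balances=0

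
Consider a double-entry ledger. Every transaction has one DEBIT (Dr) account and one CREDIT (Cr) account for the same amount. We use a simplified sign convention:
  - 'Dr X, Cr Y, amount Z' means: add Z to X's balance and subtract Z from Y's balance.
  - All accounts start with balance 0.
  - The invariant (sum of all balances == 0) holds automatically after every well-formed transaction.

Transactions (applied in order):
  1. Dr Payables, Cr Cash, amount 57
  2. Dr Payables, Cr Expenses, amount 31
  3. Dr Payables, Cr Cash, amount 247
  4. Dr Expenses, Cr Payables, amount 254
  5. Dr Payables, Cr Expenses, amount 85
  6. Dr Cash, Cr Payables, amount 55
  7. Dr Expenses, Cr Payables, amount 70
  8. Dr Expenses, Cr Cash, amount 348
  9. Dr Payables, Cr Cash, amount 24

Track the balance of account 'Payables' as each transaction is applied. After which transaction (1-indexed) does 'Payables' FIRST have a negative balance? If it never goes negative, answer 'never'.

After txn 1: Payables=57
After txn 2: Payables=88
After txn 3: Payables=335
After txn 4: Payables=81
After txn 5: Payables=166
After txn 6: Payables=111
After txn 7: Payables=41
After txn 8: Payables=41
After txn 9: Payables=65

Answer: never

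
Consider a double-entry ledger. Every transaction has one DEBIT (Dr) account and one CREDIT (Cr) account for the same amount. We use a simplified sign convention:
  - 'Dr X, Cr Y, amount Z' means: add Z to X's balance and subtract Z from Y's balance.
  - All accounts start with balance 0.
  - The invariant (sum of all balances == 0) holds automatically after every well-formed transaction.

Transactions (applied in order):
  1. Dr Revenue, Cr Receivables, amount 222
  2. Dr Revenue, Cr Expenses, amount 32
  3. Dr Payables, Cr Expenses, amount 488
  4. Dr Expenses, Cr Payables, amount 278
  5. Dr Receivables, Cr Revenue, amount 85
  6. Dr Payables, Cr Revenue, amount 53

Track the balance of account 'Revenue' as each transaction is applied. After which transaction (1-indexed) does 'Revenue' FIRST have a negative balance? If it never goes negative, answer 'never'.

Answer: never

Derivation:
After txn 1: Revenue=222
After txn 2: Revenue=254
After txn 3: Revenue=254
After txn 4: Revenue=254
After txn 5: Revenue=169
After txn 6: Revenue=116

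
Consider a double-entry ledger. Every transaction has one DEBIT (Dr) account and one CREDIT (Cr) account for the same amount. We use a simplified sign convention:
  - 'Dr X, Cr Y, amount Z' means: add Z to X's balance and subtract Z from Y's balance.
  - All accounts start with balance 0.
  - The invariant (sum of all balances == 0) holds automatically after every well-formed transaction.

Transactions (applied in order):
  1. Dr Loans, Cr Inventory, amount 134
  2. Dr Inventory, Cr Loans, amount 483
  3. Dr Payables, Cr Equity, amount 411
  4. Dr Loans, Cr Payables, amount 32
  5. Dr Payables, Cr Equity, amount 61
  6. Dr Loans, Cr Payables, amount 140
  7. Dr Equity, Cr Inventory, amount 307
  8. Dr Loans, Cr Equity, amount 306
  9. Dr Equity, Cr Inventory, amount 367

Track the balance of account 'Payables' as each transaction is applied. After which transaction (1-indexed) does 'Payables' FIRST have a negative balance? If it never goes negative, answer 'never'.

After txn 1: Payables=0
After txn 2: Payables=0
After txn 3: Payables=411
After txn 4: Payables=379
After txn 5: Payables=440
After txn 6: Payables=300
After txn 7: Payables=300
After txn 8: Payables=300
After txn 9: Payables=300

Answer: never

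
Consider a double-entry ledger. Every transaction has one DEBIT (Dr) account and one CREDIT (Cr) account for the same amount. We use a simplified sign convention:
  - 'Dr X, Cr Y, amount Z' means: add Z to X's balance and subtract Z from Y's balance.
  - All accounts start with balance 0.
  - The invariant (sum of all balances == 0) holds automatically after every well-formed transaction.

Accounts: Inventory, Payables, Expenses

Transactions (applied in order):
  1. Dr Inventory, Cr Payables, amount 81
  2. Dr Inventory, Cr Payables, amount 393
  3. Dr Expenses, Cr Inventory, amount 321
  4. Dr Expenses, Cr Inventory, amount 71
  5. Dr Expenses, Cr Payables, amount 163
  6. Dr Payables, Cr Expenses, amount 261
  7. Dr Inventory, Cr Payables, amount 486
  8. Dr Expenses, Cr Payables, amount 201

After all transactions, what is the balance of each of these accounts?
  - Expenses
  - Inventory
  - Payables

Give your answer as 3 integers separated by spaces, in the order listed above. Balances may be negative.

Answer: 495 568 -1063

Derivation:
After txn 1 (Dr Inventory, Cr Payables, amount 81): Inventory=81 Payables=-81
After txn 2 (Dr Inventory, Cr Payables, amount 393): Inventory=474 Payables=-474
After txn 3 (Dr Expenses, Cr Inventory, amount 321): Expenses=321 Inventory=153 Payables=-474
After txn 4 (Dr Expenses, Cr Inventory, amount 71): Expenses=392 Inventory=82 Payables=-474
After txn 5 (Dr Expenses, Cr Payables, amount 163): Expenses=555 Inventory=82 Payables=-637
After txn 6 (Dr Payables, Cr Expenses, amount 261): Expenses=294 Inventory=82 Payables=-376
After txn 7 (Dr Inventory, Cr Payables, amount 486): Expenses=294 Inventory=568 Payables=-862
After txn 8 (Dr Expenses, Cr Payables, amount 201): Expenses=495 Inventory=568 Payables=-1063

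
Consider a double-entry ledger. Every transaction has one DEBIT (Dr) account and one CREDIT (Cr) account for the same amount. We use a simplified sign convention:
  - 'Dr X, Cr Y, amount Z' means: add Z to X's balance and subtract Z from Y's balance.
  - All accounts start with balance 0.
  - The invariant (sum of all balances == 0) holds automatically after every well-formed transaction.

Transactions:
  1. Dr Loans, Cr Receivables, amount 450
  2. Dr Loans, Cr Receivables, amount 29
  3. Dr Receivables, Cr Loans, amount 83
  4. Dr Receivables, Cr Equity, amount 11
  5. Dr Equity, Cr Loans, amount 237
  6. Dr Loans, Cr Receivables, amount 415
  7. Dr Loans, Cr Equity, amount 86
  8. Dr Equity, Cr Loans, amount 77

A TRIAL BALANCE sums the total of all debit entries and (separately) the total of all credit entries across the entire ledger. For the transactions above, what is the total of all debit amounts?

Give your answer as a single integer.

Txn 1: debit+=450
Txn 2: debit+=29
Txn 3: debit+=83
Txn 4: debit+=11
Txn 5: debit+=237
Txn 6: debit+=415
Txn 7: debit+=86
Txn 8: debit+=77
Total debits = 1388

Answer: 1388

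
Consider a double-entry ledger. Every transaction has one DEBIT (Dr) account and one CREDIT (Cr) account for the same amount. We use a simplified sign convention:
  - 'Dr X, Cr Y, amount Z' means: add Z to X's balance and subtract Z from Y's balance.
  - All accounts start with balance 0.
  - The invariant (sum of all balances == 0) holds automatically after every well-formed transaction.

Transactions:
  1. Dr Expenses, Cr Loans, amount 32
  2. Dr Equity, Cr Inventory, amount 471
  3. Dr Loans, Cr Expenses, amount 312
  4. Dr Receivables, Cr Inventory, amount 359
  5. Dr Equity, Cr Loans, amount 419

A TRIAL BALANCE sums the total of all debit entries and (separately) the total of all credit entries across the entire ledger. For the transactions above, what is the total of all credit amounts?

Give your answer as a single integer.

Txn 1: credit+=32
Txn 2: credit+=471
Txn 3: credit+=312
Txn 4: credit+=359
Txn 5: credit+=419
Total credits = 1593

Answer: 1593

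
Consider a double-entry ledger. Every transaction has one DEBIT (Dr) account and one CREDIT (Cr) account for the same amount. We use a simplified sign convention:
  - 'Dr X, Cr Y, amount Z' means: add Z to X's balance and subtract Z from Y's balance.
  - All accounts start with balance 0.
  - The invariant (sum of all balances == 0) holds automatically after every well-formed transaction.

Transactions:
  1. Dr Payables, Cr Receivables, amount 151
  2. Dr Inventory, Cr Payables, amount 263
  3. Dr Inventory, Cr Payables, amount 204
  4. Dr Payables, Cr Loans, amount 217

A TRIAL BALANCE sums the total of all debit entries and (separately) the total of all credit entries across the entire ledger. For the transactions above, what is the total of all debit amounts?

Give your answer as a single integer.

Txn 1: debit+=151
Txn 2: debit+=263
Txn 3: debit+=204
Txn 4: debit+=217
Total debits = 835

Answer: 835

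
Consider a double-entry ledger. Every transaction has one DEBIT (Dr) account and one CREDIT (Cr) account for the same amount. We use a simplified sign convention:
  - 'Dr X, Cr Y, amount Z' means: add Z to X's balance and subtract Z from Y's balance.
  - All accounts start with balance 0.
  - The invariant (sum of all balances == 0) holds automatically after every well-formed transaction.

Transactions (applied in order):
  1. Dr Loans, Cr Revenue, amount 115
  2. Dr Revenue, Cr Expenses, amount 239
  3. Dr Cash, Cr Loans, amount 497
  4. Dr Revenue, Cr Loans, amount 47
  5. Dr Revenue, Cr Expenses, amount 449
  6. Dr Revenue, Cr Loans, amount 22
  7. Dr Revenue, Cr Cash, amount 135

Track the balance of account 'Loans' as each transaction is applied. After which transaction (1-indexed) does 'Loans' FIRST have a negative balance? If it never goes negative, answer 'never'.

After txn 1: Loans=115
After txn 2: Loans=115
After txn 3: Loans=-382

Answer: 3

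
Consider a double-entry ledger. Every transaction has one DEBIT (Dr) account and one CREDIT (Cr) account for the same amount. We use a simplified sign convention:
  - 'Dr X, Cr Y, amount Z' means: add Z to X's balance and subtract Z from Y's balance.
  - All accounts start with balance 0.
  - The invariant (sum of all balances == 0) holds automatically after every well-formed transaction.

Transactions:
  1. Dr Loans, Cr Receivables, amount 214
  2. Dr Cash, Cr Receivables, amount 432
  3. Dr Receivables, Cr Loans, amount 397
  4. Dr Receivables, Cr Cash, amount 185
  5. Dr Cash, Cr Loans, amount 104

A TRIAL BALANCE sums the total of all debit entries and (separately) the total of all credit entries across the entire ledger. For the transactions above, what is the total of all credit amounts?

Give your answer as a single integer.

Txn 1: credit+=214
Txn 2: credit+=432
Txn 3: credit+=397
Txn 4: credit+=185
Txn 5: credit+=104
Total credits = 1332

Answer: 1332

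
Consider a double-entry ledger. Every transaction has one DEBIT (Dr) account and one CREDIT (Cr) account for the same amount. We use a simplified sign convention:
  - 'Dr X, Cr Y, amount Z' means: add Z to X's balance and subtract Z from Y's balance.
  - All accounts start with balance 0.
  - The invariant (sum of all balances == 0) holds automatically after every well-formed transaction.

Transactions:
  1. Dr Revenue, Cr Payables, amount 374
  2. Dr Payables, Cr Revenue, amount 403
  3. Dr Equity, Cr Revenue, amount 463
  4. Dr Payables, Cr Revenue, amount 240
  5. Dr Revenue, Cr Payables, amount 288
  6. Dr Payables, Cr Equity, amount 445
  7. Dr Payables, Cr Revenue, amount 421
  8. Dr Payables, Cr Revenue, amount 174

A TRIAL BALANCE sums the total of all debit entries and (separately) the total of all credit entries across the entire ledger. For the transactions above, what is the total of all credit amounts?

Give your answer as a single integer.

Answer: 2808

Derivation:
Txn 1: credit+=374
Txn 2: credit+=403
Txn 3: credit+=463
Txn 4: credit+=240
Txn 5: credit+=288
Txn 6: credit+=445
Txn 7: credit+=421
Txn 8: credit+=174
Total credits = 2808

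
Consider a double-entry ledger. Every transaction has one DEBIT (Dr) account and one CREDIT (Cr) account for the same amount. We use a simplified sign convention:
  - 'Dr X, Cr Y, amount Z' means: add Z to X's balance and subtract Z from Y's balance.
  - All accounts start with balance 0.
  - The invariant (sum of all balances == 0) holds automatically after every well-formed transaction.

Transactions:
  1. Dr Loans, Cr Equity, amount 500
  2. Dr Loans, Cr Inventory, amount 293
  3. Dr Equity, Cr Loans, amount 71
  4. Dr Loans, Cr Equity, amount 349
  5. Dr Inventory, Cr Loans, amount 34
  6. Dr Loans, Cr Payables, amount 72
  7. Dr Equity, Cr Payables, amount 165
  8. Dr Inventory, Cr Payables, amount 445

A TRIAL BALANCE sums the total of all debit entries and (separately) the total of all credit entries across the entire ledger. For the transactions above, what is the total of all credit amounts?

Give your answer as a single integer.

Answer: 1929

Derivation:
Txn 1: credit+=500
Txn 2: credit+=293
Txn 3: credit+=71
Txn 4: credit+=349
Txn 5: credit+=34
Txn 6: credit+=72
Txn 7: credit+=165
Txn 8: credit+=445
Total credits = 1929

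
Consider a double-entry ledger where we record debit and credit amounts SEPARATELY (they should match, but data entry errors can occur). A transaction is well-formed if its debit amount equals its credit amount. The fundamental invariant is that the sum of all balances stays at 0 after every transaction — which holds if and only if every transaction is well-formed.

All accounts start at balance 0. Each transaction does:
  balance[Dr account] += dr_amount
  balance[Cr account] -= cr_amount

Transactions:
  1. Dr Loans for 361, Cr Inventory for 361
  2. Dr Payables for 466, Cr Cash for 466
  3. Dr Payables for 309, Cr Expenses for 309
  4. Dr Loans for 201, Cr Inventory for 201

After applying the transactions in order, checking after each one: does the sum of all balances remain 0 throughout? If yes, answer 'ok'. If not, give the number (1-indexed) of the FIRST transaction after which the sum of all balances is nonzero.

Answer: ok

Derivation:
After txn 1: dr=361 cr=361 sum_balances=0
After txn 2: dr=466 cr=466 sum_balances=0
After txn 3: dr=309 cr=309 sum_balances=0
After txn 4: dr=201 cr=201 sum_balances=0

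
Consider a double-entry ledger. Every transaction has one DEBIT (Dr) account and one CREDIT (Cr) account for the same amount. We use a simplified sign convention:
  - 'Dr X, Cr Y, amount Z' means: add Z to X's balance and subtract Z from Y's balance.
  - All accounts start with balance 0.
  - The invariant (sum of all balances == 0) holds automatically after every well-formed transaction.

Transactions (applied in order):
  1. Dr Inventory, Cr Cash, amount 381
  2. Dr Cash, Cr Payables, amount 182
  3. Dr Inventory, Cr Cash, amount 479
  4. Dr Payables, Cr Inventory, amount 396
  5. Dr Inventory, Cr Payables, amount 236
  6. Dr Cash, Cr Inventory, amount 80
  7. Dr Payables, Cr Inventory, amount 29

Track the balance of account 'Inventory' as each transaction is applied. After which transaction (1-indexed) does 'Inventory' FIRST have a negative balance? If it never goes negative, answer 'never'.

After txn 1: Inventory=381
After txn 2: Inventory=381
After txn 3: Inventory=860
After txn 4: Inventory=464
After txn 5: Inventory=700
After txn 6: Inventory=620
After txn 7: Inventory=591

Answer: never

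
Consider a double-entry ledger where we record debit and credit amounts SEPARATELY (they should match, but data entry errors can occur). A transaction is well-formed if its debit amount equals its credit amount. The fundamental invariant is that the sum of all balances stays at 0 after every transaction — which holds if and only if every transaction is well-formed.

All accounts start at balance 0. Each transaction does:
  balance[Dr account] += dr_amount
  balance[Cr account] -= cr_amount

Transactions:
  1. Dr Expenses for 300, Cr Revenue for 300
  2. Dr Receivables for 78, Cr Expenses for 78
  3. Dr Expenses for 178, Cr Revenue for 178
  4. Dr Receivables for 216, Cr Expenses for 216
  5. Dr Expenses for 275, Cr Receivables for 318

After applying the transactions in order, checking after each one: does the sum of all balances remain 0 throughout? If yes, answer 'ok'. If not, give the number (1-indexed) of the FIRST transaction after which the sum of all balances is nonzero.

After txn 1: dr=300 cr=300 sum_balances=0
After txn 2: dr=78 cr=78 sum_balances=0
After txn 3: dr=178 cr=178 sum_balances=0
After txn 4: dr=216 cr=216 sum_balances=0
After txn 5: dr=275 cr=318 sum_balances=-43

Answer: 5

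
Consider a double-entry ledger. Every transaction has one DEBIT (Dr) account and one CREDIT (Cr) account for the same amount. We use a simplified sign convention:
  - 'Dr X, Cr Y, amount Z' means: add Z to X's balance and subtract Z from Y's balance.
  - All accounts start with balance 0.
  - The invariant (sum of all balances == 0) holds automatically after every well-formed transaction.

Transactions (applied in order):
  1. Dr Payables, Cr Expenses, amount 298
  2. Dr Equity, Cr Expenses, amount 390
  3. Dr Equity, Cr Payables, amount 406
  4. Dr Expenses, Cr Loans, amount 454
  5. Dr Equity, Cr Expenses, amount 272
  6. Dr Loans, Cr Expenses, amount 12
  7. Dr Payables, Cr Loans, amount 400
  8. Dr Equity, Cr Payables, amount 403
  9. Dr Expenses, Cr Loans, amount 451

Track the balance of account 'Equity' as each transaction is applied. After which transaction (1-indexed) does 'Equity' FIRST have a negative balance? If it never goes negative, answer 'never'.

After txn 1: Equity=0
After txn 2: Equity=390
After txn 3: Equity=796
After txn 4: Equity=796
After txn 5: Equity=1068
After txn 6: Equity=1068
After txn 7: Equity=1068
After txn 8: Equity=1471
After txn 9: Equity=1471

Answer: never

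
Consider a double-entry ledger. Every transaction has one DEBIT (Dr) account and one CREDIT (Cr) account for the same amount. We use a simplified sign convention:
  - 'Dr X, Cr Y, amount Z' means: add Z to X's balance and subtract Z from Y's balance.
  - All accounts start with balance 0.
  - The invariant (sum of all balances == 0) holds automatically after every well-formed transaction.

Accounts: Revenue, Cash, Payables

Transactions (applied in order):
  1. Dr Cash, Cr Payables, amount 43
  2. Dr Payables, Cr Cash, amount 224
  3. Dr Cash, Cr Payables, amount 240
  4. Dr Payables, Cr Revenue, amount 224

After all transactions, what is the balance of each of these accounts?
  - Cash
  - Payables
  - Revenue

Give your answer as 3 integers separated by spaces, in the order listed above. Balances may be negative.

Answer: 59 165 -224

Derivation:
After txn 1 (Dr Cash, Cr Payables, amount 43): Cash=43 Payables=-43
After txn 2 (Dr Payables, Cr Cash, amount 224): Cash=-181 Payables=181
After txn 3 (Dr Cash, Cr Payables, amount 240): Cash=59 Payables=-59
After txn 4 (Dr Payables, Cr Revenue, amount 224): Cash=59 Payables=165 Revenue=-224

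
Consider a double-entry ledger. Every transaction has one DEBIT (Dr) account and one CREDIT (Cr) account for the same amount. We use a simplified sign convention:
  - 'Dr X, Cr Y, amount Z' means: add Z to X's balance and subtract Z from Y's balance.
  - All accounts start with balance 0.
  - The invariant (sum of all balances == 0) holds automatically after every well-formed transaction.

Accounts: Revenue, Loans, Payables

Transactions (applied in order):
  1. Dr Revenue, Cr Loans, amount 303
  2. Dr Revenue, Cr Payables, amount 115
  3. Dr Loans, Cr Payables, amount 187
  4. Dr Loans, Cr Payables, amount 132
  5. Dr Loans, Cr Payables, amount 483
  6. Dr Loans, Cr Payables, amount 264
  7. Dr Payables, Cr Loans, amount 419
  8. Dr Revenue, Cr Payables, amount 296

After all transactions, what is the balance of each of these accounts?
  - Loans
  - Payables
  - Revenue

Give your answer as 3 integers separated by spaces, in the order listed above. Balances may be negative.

After txn 1 (Dr Revenue, Cr Loans, amount 303): Loans=-303 Revenue=303
After txn 2 (Dr Revenue, Cr Payables, amount 115): Loans=-303 Payables=-115 Revenue=418
After txn 3 (Dr Loans, Cr Payables, amount 187): Loans=-116 Payables=-302 Revenue=418
After txn 4 (Dr Loans, Cr Payables, amount 132): Loans=16 Payables=-434 Revenue=418
After txn 5 (Dr Loans, Cr Payables, amount 483): Loans=499 Payables=-917 Revenue=418
After txn 6 (Dr Loans, Cr Payables, amount 264): Loans=763 Payables=-1181 Revenue=418
After txn 7 (Dr Payables, Cr Loans, amount 419): Loans=344 Payables=-762 Revenue=418
After txn 8 (Dr Revenue, Cr Payables, amount 296): Loans=344 Payables=-1058 Revenue=714

Answer: 344 -1058 714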